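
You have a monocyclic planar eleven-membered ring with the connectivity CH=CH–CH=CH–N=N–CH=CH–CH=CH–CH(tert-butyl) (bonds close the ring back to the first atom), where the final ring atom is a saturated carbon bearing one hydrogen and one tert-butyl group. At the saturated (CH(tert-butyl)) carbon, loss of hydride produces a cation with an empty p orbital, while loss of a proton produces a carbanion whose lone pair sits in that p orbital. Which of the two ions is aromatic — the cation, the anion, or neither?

The cation

Once that carbon is sp², every ring atom has a p orbital and both ions are fully conjugated.
Cation: 5 × 2 + 0 = 10 π electrons → 4(2)+2, aromatic.
Anion: 5 × 2 + 2 = 12 π electrons → 4(3), antiaromatic.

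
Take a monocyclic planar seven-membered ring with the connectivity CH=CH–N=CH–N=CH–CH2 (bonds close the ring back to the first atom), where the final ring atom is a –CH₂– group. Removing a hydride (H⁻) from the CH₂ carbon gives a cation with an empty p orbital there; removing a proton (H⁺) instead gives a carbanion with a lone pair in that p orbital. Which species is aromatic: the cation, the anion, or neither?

The cation

Once that carbon is sp², every ring atom has a p orbital and both ions are fully conjugated.
Cation: 3 × 2 + 0 = 6 π electrons → 4(1)+2, aromatic.
Anion: 3 × 2 + 2 = 8 π electrons → 4(2), antiaromatic.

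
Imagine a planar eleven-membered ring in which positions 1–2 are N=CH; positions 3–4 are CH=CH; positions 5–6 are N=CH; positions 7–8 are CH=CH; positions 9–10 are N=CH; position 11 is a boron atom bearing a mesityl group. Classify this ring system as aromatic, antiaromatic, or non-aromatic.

Aromatic

The p orbitals form a continuous loop: each doubly-bonded ring atom is sp² with one p-orbital electron; the doubly-bonded nitrogens are pyridine-type — their lone pairs lie in the ring plane, leaving one electron in the p orbital; the boron has an empty p orbital. The ring is fully conjugated.
Adding the contributions, 5 × 2 = 10 from the double-bond units + 0 from the B(mesityl) atom = 10.
Since 10 = 4·2 + 2, the ring meets the 4n+2 criterion.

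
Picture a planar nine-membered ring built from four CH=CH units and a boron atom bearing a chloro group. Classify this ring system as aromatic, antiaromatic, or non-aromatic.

All ring atoms are sp² and supply a p orbital to the ring (every atom in a ring double bond is sp² and brings one electron to the p orbital; the boron has an empty p orbital); the conjugation is uninterrupted.
π-electron count: 4 × 2 = 8 from the double-bond units + 0 from the B(chloro) atom = 8.
8 = 4(2); a planar, fully conjugated 4n system is antiaromatic.

Antiaromatic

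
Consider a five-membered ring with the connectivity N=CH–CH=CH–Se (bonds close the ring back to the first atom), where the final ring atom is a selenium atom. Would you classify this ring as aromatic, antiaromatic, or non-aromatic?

Check conjugation: the double-bond atoms are sp², each contributing one p electron; each =N– nitrogen is pyridine-type (lone pair in the sp² plane, one electron in the p orbital); the selenium donates one lone pair from its p orbital — every position has a p orbital, so the cyclic π system is continuous.
Tallying contributions gives 2 × 2 = 4 from the double-bond units + 2 from the Se atom = 6.
Since 6 = 4·1 + 2, the ring meets the 4n+2 criterion.

Aromatic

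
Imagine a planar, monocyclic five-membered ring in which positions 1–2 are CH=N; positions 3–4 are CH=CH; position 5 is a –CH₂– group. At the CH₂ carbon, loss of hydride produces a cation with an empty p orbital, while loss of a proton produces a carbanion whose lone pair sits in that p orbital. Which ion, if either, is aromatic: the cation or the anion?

The anion

Once that carbon is sp², every ring atom has a p orbital and both ions are fully conjugated.
Cation: 2 × 2 + 0 = 4 π electrons → 4(1), antiaromatic.
Anion: 2 × 2 + 2 = 6 π electrons → 4(1)+2, aromatic.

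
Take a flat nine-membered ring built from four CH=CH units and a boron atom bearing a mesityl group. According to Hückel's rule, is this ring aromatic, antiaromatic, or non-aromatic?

Antiaromatic

All ring atoms are sp² and supply a p orbital to the ring (each doubly-bonded ring atom is sp² with one p-orbital electron; the boron has an empty p orbital); the conjugation is uninterrupted.
Tallying contributions gives 4 × 2 = 8 from the double-bond units + 0 from the B(mesityl) atom = 8.
A 4n π count (8, n = 2) in a planar conjugated ring means antiaromatic.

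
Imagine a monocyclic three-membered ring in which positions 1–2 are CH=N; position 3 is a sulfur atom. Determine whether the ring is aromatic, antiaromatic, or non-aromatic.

Antiaromatic

The p orbitals form a continuous loop: each doubly-bonded ring atom is sp² with one p-orbital electron; the doubly-bonded nitrogens are pyridine-type — their lone pairs lie in the ring plane, leaving one electron in the p orbital; the sulfur donates one lone pair from its p orbital. The ring is fully conjugated.
Counting π electrons: 1 × 2 = 2 from the double-bond unit + 2 from the S atom = 4.
4 is a 4n count (n = 1), so the planar conjugated ring is antiaromatic.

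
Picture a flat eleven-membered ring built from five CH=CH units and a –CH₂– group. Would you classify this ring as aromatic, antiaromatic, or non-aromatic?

Non-aromatic

The CH2 position has four σ bonds — the tetrahedral CH₂ carbon is sp³ and has no p orbital in the ring π system — so the cyclic conjugation is interrupted.
Hückel's rule only applies to fully conjugated rings, so this one is simply non-aromatic.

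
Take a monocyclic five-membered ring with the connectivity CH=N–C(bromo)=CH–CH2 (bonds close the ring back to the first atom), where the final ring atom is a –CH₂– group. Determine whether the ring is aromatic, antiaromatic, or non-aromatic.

Because the tetrahedral CH₂ carbon is sp³ and has no p orbital in the ring π system at the CH2 position, the π system cannot extend all the way around the ring.
Without a continuous loop of overlapping p orbitals the Hückel electron count never comes into play.

Non-aromatic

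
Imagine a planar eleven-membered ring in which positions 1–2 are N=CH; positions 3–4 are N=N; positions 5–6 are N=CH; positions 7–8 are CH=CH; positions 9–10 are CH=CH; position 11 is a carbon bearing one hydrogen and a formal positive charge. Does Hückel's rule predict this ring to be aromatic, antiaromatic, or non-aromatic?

Aromatic

Check conjugation: each doubly-bonded ring atom is sp² with one p-orbital electron; each =N– nitrogen is pyridine-type (lone pair in the sp² plane, one electron in the p orbital); the carbocation has an empty p orbital — every position has a p orbital, so the cyclic π system is continuous.
Tallying contributions gives 5 × 2 = 10 from the double-bond units + 0 from the CH(+) atom = 10.
Since 10 = 4·2 + 2, the ring meets the 4n+2 criterion.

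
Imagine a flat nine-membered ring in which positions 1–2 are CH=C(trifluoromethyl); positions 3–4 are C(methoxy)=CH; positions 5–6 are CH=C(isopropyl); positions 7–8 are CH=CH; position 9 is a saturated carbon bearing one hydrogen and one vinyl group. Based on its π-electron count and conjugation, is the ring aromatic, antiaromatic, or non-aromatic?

Non-aromatic

The CH(vinyl) position has four σ bonds — that saturated carbon is sp³ and has no p orbital in the ring π system — so the cyclic conjugation is interrupted.
Hückel's rule only applies to fully conjugated rings, so this one is simply non-aromatic.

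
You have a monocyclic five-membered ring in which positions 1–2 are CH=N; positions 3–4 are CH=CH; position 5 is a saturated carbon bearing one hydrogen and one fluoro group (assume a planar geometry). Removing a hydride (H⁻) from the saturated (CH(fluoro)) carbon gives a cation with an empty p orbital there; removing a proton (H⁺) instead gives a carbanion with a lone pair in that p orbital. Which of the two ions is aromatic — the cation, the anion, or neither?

The anion

Once that carbon is sp², every ring atom has a p orbital and both ions are fully conjugated.
Cation: 2 × 2 + 0 = 4 π electrons → 4(1), antiaromatic.
Anion: 2 × 2 + 2 = 6 π electrons → 4(1)+2, aromatic.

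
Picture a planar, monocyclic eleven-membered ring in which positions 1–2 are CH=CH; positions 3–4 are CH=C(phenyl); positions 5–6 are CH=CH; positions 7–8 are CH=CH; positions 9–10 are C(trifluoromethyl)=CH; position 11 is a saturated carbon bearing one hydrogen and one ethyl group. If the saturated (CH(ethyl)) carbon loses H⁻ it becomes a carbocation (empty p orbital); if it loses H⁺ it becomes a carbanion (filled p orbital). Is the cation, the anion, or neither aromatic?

Once that carbon is sp², every ring atom has a p orbital and both ions are fully conjugated.
Cation: 5 × 2 + 0 = 10 π electrons → 4(2)+2, aromatic.
Anion: 5 × 2 + 2 = 12 π electrons → 4(3), antiaromatic.

The cation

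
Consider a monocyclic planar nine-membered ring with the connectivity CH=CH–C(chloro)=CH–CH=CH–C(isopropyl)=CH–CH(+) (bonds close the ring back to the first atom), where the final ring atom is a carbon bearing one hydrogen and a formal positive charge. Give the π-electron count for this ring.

Every ring atom contributes a p orbital perpendicular to the ring (the double-bond atoms are sp², each contributing one p electron; the carbocation has an empty p orbital), so the π system is cyclic and fully conjugated.
Counting π electrons: 4 × 2 = 8 from the double-bond units + 0 from the CH(+) atom = 8.

8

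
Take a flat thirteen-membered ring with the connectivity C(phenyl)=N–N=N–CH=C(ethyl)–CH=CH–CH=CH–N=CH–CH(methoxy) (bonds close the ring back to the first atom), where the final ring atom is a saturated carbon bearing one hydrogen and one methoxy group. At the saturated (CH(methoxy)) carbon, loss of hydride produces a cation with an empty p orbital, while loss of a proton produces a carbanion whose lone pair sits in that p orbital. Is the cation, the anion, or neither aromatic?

The anion

In both ions every ring atom is sp² and contributes a p orbital, so both rings are fully conjugated.
Cation: 6 × 2 + 0 = 12 π electrons → 4(3), antiaromatic.
Anion: 6 × 2 + 2 = 14 π electrons → 4(3)+2, aromatic.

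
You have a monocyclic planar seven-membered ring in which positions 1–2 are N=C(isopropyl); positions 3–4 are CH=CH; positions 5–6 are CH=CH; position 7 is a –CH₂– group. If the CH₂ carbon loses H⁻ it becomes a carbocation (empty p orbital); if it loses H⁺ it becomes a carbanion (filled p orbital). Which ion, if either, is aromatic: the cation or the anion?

In both ions every ring atom is sp² and contributes a p orbital, so both rings are fully conjugated.
Cation: 3 × 2 + 0 = 6 π electrons → 4(1)+2, aromatic.
Anion: 3 × 2 + 2 = 8 π electrons → 4(2), antiaromatic.

The cation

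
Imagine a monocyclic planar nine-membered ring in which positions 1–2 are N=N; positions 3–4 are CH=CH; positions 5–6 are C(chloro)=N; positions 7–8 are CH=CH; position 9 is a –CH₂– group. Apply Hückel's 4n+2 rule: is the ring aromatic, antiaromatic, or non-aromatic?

The CH2 carbon is saturated: the tetrahedral CH₂ carbon is sp³ and has no p orbital in the ring π system. Conjugation is not continuous around the ring.
Broken conjugation rules out both aromaticity and antiaromaticity.

Non-aromatic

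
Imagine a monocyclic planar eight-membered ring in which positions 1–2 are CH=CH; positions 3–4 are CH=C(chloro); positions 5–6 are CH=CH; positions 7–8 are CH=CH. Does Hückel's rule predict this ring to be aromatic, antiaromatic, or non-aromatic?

Check conjugation: every atom in a ring double bond is sp² and brings one electron to the p orbital — every position has a p orbital, so the cyclic π system is continuous.
Adding the contributions, 4 × 2 = 8 from the 4 double-bond units.
8 = 4(2); a planar, fully conjugated 4n system is antiaromatic.

Antiaromatic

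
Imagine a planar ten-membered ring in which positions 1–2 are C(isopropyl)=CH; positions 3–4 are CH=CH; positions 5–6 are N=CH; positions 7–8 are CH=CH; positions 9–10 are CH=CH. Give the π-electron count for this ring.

The p orbitals form a continuous loop: every atom in a ring double bond is sp² and brings one electron to the p orbital; each =N– nitrogen is pyridine-type (lone pair in the sp² plane, one electron in the p orbital). The ring is fully conjugated.
π-electron count: 5 × 2 = 10 from the 5 double-bond units.

10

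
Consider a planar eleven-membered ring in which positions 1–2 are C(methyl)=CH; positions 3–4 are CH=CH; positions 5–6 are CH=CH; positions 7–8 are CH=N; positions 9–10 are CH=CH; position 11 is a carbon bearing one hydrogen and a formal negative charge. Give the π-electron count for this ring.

12

All ring atoms are sp² and supply a p orbital to the ring (every atom in a ring double bond is sp² and brings one electron to the p orbital; the doubly-bonded nitrogens are pyridine-type — their lone pairs lie in the ring plane, leaving one electron in the p orbital; the carbanion's lone pair occupies the p orbital); the conjugation is uninterrupted.
Adding the contributions, 5 × 2 = 10 from the double-bond units + 2 from the CH(-) atom = 12.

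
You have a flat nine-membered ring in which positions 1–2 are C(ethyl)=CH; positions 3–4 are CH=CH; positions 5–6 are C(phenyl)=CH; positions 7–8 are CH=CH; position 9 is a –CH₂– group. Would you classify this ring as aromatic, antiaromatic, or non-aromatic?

The CH2 carbon is saturated: the tetrahedral CH₂ carbon is sp³ and has no p orbital in the ring π system. Conjugation is not continuous around the ring.
A ring that is not fully conjugated cannot be aromatic or antiaromatic regardless of its π-electron count.

Non-aromatic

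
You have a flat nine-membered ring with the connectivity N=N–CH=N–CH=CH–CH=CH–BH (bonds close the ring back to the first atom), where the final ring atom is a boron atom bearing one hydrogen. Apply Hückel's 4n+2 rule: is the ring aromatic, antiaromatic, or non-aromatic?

All ring atoms are sp² and supply a p orbital to the ring (every atom in a ring double bond is sp² and brings one electron to the p orbital; the doubly-bonded nitrogens are pyridine-type — their lone pairs lie in the ring plane, leaving one electron in the p orbital; the boron has an empty p orbital); the conjugation is uninterrupted.
π-electron count: 4 × 2 = 8 from the double-bond units + 0 from the BH atom = 8.
8 = 4(2); a planar, fully conjugated 4n system is antiaromatic.

Antiaromatic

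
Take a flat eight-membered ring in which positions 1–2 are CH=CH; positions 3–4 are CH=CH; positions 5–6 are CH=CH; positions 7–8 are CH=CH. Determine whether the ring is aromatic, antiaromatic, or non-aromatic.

The p orbitals form a continuous loop: every atom in a ring double bond is sp² and brings one electron to the p orbital. The ring is fully conjugated.
Counting π electrons: 4 × 2 = 8 from the 4 double-bond units.
With 8 = 4·2 π electrons, Hückel's rule classifies the planar ring as antiaromatic.

Antiaromatic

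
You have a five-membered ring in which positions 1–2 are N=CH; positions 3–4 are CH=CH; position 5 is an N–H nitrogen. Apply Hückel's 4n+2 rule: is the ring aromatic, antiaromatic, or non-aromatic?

Every ring atom contributes a p orbital perpendicular to the ring (the double-bond atoms are sp², each contributing one p electron; the doubly-bonded nitrogens are pyridine-type — their lone pairs lie in the ring plane, leaving one electron in the p orbital; the pyrrole-type nitrogen donates its lone pair from the p orbital), so the π system is cyclic and fully conjugated.
Adding the contributions, 2 × 2 = 4 from the double-bond units + 2 from the NH atom = 6.
Since 6 = 4·1 + 2, the ring meets the 4n+2 criterion.

Aromatic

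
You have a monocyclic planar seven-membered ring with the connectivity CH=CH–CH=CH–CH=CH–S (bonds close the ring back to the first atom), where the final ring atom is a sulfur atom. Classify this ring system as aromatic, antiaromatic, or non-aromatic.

Antiaromatic

Every ring atom contributes a p orbital perpendicular to the ring (each doubly-bonded ring atom is sp² with one p-orbital electron; the sulfur donates one lone pair from its p orbital), so the π system is cyclic and fully conjugated.
Counting π electrons: 3 × 2 = 6 from the double-bond units + 2 from the S atom = 8.
A 4n π count (8, n = 2) in a planar conjugated ring means antiaromatic.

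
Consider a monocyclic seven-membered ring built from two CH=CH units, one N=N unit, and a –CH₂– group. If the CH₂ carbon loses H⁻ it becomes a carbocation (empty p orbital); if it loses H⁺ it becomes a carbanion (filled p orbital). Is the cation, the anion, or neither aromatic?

In both ions every ring atom is sp² and contributes a p orbital, so both rings are fully conjugated.
Cation: 3 × 2 + 0 = 6 π electrons → 4(1)+2, aromatic.
Anion: 3 × 2 + 2 = 8 π electrons → 4(2), antiaromatic.

The cation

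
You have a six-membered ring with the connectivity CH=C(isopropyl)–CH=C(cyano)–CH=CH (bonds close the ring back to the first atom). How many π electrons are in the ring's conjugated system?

6

The p orbitals form a continuous loop: the double-bond atoms are sp², each contributing one p electron. The ring is fully conjugated.
Tallying contributions gives 3 × 2 = 6 from the 3 double-bond units.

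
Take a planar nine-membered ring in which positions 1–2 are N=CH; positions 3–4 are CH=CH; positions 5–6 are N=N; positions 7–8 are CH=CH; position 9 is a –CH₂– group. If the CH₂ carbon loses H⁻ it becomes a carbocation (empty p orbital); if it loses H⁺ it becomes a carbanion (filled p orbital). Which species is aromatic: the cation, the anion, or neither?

In both ions every ring atom is sp² and contributes a p orbital, so both rings are fully conjugated.
Cation: 4 × 2 + 0 = 8 π electrons → 4(2), antiaromatic.
Anion: 4 × 2 + 2 = 10 π electrons → 4(2)+2, aromatic.

The anion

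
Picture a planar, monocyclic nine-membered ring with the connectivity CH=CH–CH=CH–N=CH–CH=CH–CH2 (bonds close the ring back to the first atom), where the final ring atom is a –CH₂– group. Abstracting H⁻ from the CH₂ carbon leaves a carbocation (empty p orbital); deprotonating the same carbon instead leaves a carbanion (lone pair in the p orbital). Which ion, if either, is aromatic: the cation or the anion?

The anion

In both ions every ring atom is sp² and contributes a p orbital, so both rings are fully conjugated.
Cation: 4 × 2 + 0 = 8 π electrons → 4(2), antiaromatic.
Anion: 4 × 2 + 2 = 10 π electrons → 4(2)+2, aromatic.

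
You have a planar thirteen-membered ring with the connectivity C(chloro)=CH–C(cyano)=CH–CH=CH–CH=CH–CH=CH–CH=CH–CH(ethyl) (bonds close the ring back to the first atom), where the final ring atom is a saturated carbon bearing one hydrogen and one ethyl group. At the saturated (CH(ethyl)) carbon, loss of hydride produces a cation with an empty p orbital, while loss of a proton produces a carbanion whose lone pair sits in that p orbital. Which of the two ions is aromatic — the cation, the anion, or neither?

In both ions every ring atom is sp² and contributes a p orbital, so both rings are fully conjugated.
Cation: 6 × 2 + 0 = 12 π electrons → 4(3), antiaromatic.
Anion: 6 × 2 + 2 = 14 π electrons → 4(3)+2, aromatic.

The anion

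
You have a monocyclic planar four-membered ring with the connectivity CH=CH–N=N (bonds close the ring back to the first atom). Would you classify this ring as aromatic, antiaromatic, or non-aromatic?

All ring atoms are sp² and supply a p orbital to the ring (the double-bond atoms are sp², each contributing one p electron; the doubly-bonded nitrogens are pyridine-type — their lone pairs lie in the ring plane, leaving one electron in the p orbital); the conjugation is uninterrupted.
Tallying contributions gives 2 × 2 = 4 from the 2 double-bond units.
4 is a 4n count (n = 1), so the planar conjugated ring is antiaromatic.

Antiaromatic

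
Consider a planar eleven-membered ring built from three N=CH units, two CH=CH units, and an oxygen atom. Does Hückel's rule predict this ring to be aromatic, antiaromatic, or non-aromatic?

Antiaromatic

Check conjugation: each doubly-bonded ring atom is sp² with one p-orbital electron; each sp² =N– keeps its lone pair in-plane and puts one electron into the π system; the oxygen donates one lone pair from its p orbital — every position has a p orbital, so the cyclic π system is continuous.
π-electron count: 5 × 2 = 10 from the double-bond units + 2 from the O atom = 12.
With 12 = 4·3 π electrons, Hückel's rule classifies the planar ring as antiaromatic.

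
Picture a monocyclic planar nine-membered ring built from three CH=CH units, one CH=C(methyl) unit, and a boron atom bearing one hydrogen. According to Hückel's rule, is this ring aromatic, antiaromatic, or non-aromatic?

Check conjugation: every atom in a ring double bond is sp² and brings one electron to the p orbital; the boron has an empty p orbital — every position has a p orbital, so the cyclic π system is continuous.
π-electron count: 4 × 2 = 8 from the double-bond units + 0 from the BH atom = 8.
With 8 = 4·2 π electrons, Hückel's rule classifies the planar ring as antiaromatic.

Antiaromatic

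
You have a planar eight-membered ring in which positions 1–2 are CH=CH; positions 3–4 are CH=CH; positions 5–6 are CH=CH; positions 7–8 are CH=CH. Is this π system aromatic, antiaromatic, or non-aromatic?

Every ring atom contributes a p orbital perpendicular to the ring (every atom in a ring double bond is sp² and brings one electron to the p orbital), so the π system is cyclic and fully conjugated.
Tallying contributions gives 4 × 2 = 8 from the 4 double-bond units.
A 4n π count (8, n = 2) in a planar conjugated ring means antiaromatic.
This is cyclooctatetraene.

Antiaromatic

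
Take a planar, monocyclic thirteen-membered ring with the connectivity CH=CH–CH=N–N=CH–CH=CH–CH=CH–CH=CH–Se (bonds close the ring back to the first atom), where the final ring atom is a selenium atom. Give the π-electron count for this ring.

14

The p orbitals form a continuous loop: the double-bond atoms are sp², each contributing one p electron; each sp² =N– keeps its lone pair in-plane and puts one electron into the π system; the selenium donates one lone pair from its p orbital. The ring is fully conjugated.
Counting π electrons: 6 × 2 = 12 from the double-bond units + 2 from the Se atom = 14.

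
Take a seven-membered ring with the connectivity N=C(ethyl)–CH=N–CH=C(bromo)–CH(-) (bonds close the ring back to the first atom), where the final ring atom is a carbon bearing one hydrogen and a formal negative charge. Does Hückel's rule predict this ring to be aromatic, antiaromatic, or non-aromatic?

Every ring atom contributes a p orbital perpendicular to the ring (every atom in a ring double bond is sp² and brings one electron to the p orbital; each =N– nitrogen is pyridine-type (lone pair in the sp² plane, one electron in the p orbital); the carbanion's lone pair occupies the p orbital), so the π system is cyclic and fully conjugated.
Counting π electrons: 3 × 2 = 6 from the double-bond units + 2 from the CH(-) atom = 8.
8 is a 4n count (n = 2), so the planar conjugated ring is antiaromatic.

Antiaromatic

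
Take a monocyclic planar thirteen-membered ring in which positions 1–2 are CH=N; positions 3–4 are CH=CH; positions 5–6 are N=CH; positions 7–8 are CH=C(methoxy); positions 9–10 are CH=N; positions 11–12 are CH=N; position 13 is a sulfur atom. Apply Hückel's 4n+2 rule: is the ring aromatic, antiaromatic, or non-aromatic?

Aromatic

All ring atoms are sp² and supply a p orbital to the ring (every atom in a ring double bond is sp² and brings one electron to the p orbital; the doubly-bonded nitrogens are pyridine-type — their lone pairs lie in the ring plane, leaving one electron in the p orbital; the sulfur donates one lone pair from its p orbital); the conjugation is uninterrupted.
Tallying contributions gives 6 × 2 = 12 from the double-bond units + 2 from the S atom = 14.
That gives a 4n+2 count (14, n = 3).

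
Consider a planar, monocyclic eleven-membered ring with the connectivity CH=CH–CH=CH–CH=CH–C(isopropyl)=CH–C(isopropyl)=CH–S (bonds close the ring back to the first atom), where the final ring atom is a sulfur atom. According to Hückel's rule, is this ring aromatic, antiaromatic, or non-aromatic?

All ring atoms are sp² and supply a p orbital to the ring (the double-bond atoms are sp², each contributing one p electron; the sulfur donates one lone pair from its p orbital); the conjugation is uninterrupted.
Counting π electrons: 5 × 2 = 10 from the double-bond units + 2 from the S atom = 12.
With 12 = 4·3 π electrons, Hückel's rule classifies the planar ring as antiaromatic.

Antiaromatic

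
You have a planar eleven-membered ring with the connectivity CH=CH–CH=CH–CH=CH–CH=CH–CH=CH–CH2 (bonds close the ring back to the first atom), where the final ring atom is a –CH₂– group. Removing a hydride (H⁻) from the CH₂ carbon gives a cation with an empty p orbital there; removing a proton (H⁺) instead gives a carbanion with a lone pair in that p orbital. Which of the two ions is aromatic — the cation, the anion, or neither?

Once that carbon is sp², every ring atom has a p orbital and both ions are fully conjugated.
Cation: 5 × 2 + 0 = 10 π electrons → 4(2)+2, aromatic.
Anion: 5 × 2 + 2 = 12 π electrons → 4(3), antiaromatic.

The cation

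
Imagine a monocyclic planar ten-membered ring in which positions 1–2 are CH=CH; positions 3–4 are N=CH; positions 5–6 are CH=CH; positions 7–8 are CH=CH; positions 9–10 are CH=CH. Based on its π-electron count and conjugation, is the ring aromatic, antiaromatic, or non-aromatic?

Aromatic

Check conjugation: each doubly-bonded ring atom is sp² with one p-orbital electron; the doubly-bonded nitrogens are pyridine-type — their lone pairs lie in the ring plane, leaving one electron in the p orbital — every position has a p orbital, so the cyclic π system is continuous.
π-electron count: 5 × 2 = 10 from the 5 double-bond units.
With 10 π electrons (n = 2), the Hückel 4n+2 condition holds.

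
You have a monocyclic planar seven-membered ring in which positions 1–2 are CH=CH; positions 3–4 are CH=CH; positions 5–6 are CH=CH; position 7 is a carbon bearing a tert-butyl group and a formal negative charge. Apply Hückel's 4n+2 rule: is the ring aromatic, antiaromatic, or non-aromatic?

Antiaromatic

The p orbitals form a continuous loop: each doubly-bonded ring atom is sp² with one p-orbital electron; the carbanion's lone pair occupies the p orbital. The ring is fully conjugated.
Adding the contributions, 3 × 2 = 6 from the double-bond units + 2 from the C(tert-butyl)(-) atom = 8.
8 = 4(2); a planar, fully conjugated 4n system is antiaromatic.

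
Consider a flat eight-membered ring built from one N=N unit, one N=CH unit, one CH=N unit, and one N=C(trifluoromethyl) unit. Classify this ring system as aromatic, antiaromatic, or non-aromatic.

The p orbitals form a continuous loop: the double-bond atoms are sp², each contributing one p electron; each =N– nitrogen is pyridine-type (lone pair in the sp² plane, one electron in the p orbital). The ring is fully conjugated.
π-electron count: 4 × 2 = 8 from the 4 double-bond units.
8 = 4(2); a planar, fully conjugated 4n system is antiaromatic.

Antiaromatic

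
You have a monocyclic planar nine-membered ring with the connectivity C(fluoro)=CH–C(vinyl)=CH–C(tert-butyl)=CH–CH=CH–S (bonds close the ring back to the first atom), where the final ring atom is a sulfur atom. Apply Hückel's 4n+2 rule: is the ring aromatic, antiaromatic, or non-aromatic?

The p orbitals form a continuous loop: every atom in a ring double bond is sp² and brings one electron to the p orbital; the sulfur donates one lone pair from its p orbital. The ring is fully conjugated.
Counting π electrons: 4 × 2 = 8 from the double-bond units + 2 from the S atom = 10.
That gives a 4n+2 count (10, n = 2).

Aromatic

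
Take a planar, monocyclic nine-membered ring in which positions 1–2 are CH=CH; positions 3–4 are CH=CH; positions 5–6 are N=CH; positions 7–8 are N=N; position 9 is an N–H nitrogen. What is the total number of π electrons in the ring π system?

The p orbitals form a continuous loop: the double-bond atoms are sp², each contributing one p electron; each sp² =N– keeps its lone pair in-plane and puts one electron into the π system; the pyrrole-type nitrogen donates its lone pair from the p orbital. The ring is fully conjugated.
Adding the contributions, 4 × 2 = 8 from the double-bond units + 2 from the NH atom = 10.

10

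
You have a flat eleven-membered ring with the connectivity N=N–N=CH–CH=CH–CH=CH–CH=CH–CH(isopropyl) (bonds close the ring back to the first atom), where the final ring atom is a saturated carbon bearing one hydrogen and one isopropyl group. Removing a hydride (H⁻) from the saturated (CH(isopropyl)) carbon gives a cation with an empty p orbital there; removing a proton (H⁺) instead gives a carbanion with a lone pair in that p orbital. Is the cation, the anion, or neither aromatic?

Both ions have a continuous loop of p orbitals — each ring atom is sp².
Cation: 5 × 2 + 0 = 10 π electrons → 4(2)+2, aromatic.
Anion: 5 × 2 + 2 = 12 π electrons → 4(3), antiaromatic.

The cation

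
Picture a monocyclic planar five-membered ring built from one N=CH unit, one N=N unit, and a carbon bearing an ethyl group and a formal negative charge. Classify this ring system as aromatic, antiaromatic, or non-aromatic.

Aromatic

The p orbitals form a continuous loop: every atom in a ring double bond is sp² and brings one electron to the p orbital; each sp² =N– keeps its lone pair in-plane and puts one electron into the π system; the carbanion's lone pair occupies the p orbital. The ring is fully conjugated.
Adding the contributions, 2 × 2 = 4 from the double-bond units + 2 from the C(ethyl)(-) atom = 6.
With 6 π electrons (n = 1), the Hückel 4n+2 condition holds.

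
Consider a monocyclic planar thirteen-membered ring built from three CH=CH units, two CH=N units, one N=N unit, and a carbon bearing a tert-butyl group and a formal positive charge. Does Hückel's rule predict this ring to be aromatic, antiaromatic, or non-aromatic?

The p orbitals form a continuous loop: every atom in a ring double bond is sp² and brings one electron to the p orbital; the doubly-bonded nitrogens are pyridine-type — their lone pairs lie in the ring plane, leaving one electron in the p orbital; the carbocation has an empty p orbital. The ring is fully conjugated.
Adding the contributions, 6 × 2 = 12 from the double-bond units + 0 from the C(tert-butyl)(+) atom = 12.
With 12 = 4·3 π electrons, Hückel's rule classifies the planar ring as antiaromatic.

Antiaromatic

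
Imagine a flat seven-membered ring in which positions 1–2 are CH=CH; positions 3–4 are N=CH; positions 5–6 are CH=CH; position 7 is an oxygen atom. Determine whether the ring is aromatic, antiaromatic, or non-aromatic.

Antiaromatic

The p orbitals form a continuous loop: the double-bond atoms are sp², each contributing one p electron; each sp² =N– keeps its lone pair in-plane and puts one electron into the π system; the oxygen donates one lone pair from its p orbital. The ring is fully conjugated.
Counting π electrons: 3 × 2 = 6 from the double-bond units + 2 from the O atom = 8.
A 4n π count (8, n = 2) in a planar conjugated ring means antiaromatic.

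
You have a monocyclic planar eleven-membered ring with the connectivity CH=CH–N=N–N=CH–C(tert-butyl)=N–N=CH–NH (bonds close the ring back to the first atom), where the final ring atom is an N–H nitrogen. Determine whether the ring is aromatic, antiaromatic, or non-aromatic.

Antiaromatic

All ring atoms are sp² and supply a p orbital to the ring (the double-bond atoms are sp², each contributing one p electron; the doubly-bonded nitrogens are pyridine-type — their lone pairs lie in the ring plane, leaving one electron in the p orbital; the pyrrole-type nitrogen donates its lone pair from the p orbital); the conjugation is uninterrupted.
π-electron count: 5 × 2 = 10 from the double-bond units + 2 from the NH atom = 12.
12 = 4(3); a planar, fully conjugated 4n system is antiaromatic.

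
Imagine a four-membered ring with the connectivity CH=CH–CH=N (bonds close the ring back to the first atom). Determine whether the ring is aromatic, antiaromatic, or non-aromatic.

Check conjugation: every atom in a ring double bond is sp² and brings one electron to the p orbital; each =N– nitrogen is pyridine-type (lone pair in the sp² plane, one electron in the p orbital) — every position has a p orbital, so the cyclic π system is continuous.
Tallying contributions gives 2 × 2 = 4 from the 2 double-bond units.
With 4 = 4·1 π electrons, Hückel's rule classifies the planar ring as antiaromatic.

Antiaromatic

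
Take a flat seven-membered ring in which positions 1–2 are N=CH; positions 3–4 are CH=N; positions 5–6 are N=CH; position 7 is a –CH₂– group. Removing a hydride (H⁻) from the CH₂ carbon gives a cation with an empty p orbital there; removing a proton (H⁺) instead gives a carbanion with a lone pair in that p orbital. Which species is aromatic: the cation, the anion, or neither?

In both ions every ring atom is sp² and contributes a p orbital, so both rings are fully conjugated.
Cation: 3 × 2 + 0 = 6 π electrons → 4(1)+2, aromatic.
Anion: 3 × 2 + 2 = 8 π electrons → 4(2), antiaromatic.

The cation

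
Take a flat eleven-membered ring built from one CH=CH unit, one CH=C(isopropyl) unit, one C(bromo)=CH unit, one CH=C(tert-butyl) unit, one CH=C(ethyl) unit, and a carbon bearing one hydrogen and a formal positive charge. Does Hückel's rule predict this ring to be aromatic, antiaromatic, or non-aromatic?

Check conjugation: every atom in a ring double bond is sp² and brings one electron to the p orbital; the carbocation has an empty p orbital — every position has a p orbital, so the cyclic π system is continuous.
π-electron count: 5 × 2 = 10 from the double-bond units + 0 from the CH(+) atom = 10.
That gives a 4n+2 count (10, n = 2).

Aromatic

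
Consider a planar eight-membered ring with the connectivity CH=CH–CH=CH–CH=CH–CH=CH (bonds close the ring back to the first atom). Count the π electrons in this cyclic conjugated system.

Check conjugation: each doubly-bonded ring atom is sp² with one p-orbital electron — every position has a p orbital, so the cyclic π system is continuous.
π-electron count: 4 × 2 = 8 from the 4 double-bond units.
This is cyclooctatetraene.

8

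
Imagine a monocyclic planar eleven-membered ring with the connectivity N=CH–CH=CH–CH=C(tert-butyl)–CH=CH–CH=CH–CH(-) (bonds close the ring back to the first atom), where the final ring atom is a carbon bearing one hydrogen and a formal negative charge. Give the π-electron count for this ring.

Check conjugation: every atom in a ring double bond is sp² and brings one electron to the p orbital; each =N– nitrogen is pyridine-type (lone pair in the sp² plane, one electron in the p orbital); the carbanion's lone pair occupies the p orbital — every position has a p orbital, so the cyclic π system is continuous.
π-electron count: 5 × 2 = 10 from the double-bond units + 2 from the CH(-) atom = 12.

12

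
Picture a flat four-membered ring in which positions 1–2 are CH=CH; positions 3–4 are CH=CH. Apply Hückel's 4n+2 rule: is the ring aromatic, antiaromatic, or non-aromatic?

All ring atoms are sp² and supply a p orbital to the ring (every atom in a ring double bond is sp² and brings one electron to the p orbital); the conjugation is uninterrupted.
Counting π electrons: 2 × 2 = 4 from the 2 double-bond units.
4 = 4(1); a planar, fully conjugated 4n system is antiaromatic.

Antiaromatic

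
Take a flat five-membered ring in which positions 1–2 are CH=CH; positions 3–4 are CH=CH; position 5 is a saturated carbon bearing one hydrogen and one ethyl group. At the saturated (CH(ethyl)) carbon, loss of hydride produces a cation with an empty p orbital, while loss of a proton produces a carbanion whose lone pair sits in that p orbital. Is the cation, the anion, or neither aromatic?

In both ions every ring atom is sp² and contributes a p orbital, so both rings are fully conjugated.
Cation: 2 × 2 + 0 = 4 π electrons → 4(1), antiaromatic.
Anion: 2 × 2 + 2 = 6 π electrons → 4(1)+2, aromatic.

The anion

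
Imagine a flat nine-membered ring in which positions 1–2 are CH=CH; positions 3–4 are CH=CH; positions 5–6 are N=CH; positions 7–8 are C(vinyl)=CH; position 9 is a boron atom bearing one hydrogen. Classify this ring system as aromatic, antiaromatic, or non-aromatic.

Antiaromatic

The p orbitals form a continuous loop: every atom in a ring double bond is sp² and brings one electron to the p orbital; each sp² =N– keeps its lone pair in-plane and puts one electron into the π system; the boron has an empty p orbital. The ring is fully conjugated.
Adding the contributions, 4 × 2 = 8 from the double-bond units + 0 from the BH atom = 8.
With 8 = 4·2 π electrons, Hückel's rule classifies the planar ring as antiaromatic.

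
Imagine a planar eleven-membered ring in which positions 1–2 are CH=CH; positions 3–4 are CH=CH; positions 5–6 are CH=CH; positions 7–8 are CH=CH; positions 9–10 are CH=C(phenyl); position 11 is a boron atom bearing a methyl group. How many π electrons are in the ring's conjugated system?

10

The p orbitals form a continuous loop: every atom in a ring double bond is sp² and brings one electron to the p orbital; the boron has an empty p orbital. The ring is fully conjugated.
Tallying contributions gives 5 × 2 = 10 from the double-bond units + 0 from the B(methyl) atom = 10.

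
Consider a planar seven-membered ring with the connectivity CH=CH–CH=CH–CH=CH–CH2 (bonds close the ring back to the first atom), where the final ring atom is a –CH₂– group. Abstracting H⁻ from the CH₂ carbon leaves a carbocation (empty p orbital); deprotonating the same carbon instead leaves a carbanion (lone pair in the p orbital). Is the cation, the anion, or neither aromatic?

The cation

In either ion the ring is fully conjugated: every atom, including the new sp² carbon, supplies a p orbital.
Cation: 3 × 2 + 0 = 6 π electrons → 4(1)+2, aromatic.
Anion: 3 × 2 + 2 = 8 π electrons → 4(2), antiaromatic.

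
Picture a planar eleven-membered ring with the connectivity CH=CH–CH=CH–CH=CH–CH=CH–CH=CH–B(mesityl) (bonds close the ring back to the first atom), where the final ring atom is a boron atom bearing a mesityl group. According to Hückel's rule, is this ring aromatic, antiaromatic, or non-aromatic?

Aromatic

All ring atoms are sp² and supply a p orbital to the ring (the double-bond atoms are sp², each contributing one p electron; the boron has an empty p orbital); the conjugation is uninterrupted.
π-electron count: 5 × 2 = 10 from the double-bond units + 0 from the B(mesityl) atom = 10.
That gives a 4n+2 count (10, n = 2).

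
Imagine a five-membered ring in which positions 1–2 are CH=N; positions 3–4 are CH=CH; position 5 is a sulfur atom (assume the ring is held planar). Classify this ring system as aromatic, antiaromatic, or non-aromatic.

All ring atoms are sp² and supply a p orbital to the ring (the double-bond atoms are sp², each contributing one p electron; each =N– nitrogen is pyridine-type (lone pair in the sp² plane, one electron in the p orbital); the sulfur donates one lone pair from its p orbital); the conjugation is uninterrupted.
Counting π electrons: 2 × 2 = 4 from the double-bond units + 2 from the S atom = 6.
With 6 π electrons (n = 1), the Hückel 4n+2 condition holds.

Aromatic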